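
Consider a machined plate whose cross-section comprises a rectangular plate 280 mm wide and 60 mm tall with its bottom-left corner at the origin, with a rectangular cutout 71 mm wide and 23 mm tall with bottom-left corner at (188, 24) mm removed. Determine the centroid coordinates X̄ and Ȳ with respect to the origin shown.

X̄ = 131.01 mm, Ȳ = 29.41 mm

plate: A = 280 × 60 = 16800.00, centroid at (140.00, 30.00).
hole: A = −(71 × 23) = -1633.00, centroid at (223.50, 35.50).
ΣA = 15167.00 mm²
ΣAX̄ = (16800.00)(140.00) + (-1633.00)(223.50) = 1987024.50 mm³
ΣAȲ = (16800.00)(30.00) + (-1633.00)(35.50) = 446028.50 mm³
X̄ = 1987024.50 / 15167.00 = 131.01 mm
Ȳ = 446028.50 / 15167.00 = 29.41 mm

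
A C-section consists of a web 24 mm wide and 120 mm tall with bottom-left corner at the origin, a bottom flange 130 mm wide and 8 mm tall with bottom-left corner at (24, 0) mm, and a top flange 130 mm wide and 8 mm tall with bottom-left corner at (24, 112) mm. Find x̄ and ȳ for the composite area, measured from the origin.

Part | A | x̄ᵢ | ȳᵢ | A·x̄ᵢ | A·ȳᵢ
web | 2880.00 | 12.00 | 60.00 | 34560.00 | 172800.00
bottom flange | 1040.00 | 89.00 | 4.00 | 92560.00 | 4160.00
top flange | 1040.00 | 89.00 | 116.00 | 92560.00 | 120640.00
Σ | 4960.00 |  |  | 219680.00 | 297600.00
x̄ = 219680.00 / 4960.00 = 44.29 mm
ȳ = 297600.00 / 4960.00 = 60.00 mm

x̄ = 44.29 mm, ȳ = 60.00 mm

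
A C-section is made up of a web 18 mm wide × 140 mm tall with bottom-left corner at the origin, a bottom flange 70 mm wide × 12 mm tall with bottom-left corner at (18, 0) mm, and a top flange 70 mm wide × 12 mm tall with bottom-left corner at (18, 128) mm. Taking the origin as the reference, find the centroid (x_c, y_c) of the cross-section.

x_c = 26.60 mm, y_c = 70.00 mm

web: A = 18 × 140 = 2520.00, centroid at (9.00, 70.00).
bottom flange: A = 70 × 12 = 840.00, centroid at (53.00, 6.00).
top flange: A = 70 × 12 = 840.00, centroid at (53.00, 134.00).
ΣA = 4200.00 mm²
ΣAx_c = (2520.00)(9.00) + (840.00)(53.00) + (840.00)(53.00) = 111720.00 mm³
ΣAy_c = (2520.00)(70.00) + (840.00)(6.00) + (840.00)(134.00) = 294000.00 mm³
x_c = 111720.00 / 4200.00 = 26.60 mm
y_c = 294000.00 / 4200.00 = 70.00 mm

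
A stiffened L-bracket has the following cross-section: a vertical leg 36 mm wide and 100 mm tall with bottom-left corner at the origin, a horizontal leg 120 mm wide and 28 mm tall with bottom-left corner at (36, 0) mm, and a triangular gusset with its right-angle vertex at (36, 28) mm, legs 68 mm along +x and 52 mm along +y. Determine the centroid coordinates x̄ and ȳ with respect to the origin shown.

vertical leg: A = 36 × 100 = 3600.00, centroid at (18.00, 50.00).
horizontal leg: A = 120 × 28 = 3360.00, centroid at (96.00, 14.00).
gusset: A = ½·68·52 = 1768.00, centroid at (58.67, 45.33).
ΣA = 8728.00 mm²
ΣAx̄ = (3600.00)(18.00) + (3360.00)(96.00) + (1768.00)(58.67) = 491082.67 mm³
ΣAȳ = (3600.00)(50.00) + (3360.00)(14.00) + (1768.00)(45.33) = 307189.33 mm³
x̄ = 491082.67 / 8728.00 = 56.27 mm
ȳ = 307189.33 / 8728.00 = 35.20 mm

x̄ = 56.27 mm, ȳ = 35.20 mm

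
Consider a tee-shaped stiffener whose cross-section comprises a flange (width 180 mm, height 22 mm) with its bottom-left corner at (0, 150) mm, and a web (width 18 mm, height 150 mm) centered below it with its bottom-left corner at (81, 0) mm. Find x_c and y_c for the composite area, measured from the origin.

web: A = 18 × 150 = 2700.00, centroid at (90.00, 75.00).
flange: A = 180 × 22 = 3960.00, centroid at (90.00, 161.00).
ΣA = 6660.00 mm²
ΣAx_c = (2700.00)(90.00) + (3960.00)(90.00) = 599400.00 mm³
ΣAy_c = (2700.00)(75.00) + (3960.00)(161.00) = 840060.00 mm³
x_c = 599400.00 / 6660.00 = 90.00 mm
y_c = 840060.00 / 6660.00 = 126.14 mm

x_c = 90.00 mm, y_c = 126.14 mm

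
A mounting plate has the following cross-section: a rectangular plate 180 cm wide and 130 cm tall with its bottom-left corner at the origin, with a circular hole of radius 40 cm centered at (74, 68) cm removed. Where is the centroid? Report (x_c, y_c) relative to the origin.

Part | A | x̄ᵢ | ȳᵢ | A·x̄ᵢ | A·ȳᵢ
plate | 23400.00 | 90.00 | 65.00 | 2106000.00 | 1521000.00
hole | -5026.55 | 74.00 | 68.00 | -371964.57 | -341805.28
Σ | 18373.45 |  |  | 1734035.43 | 1179194.72
x_c = 1734035.43 / 18373.45 = 94.38 cm
y_c = 1179194.72 / 18373.45 = 64.18 cm

x_c = 94.38 cm, y_c = 64.18 cm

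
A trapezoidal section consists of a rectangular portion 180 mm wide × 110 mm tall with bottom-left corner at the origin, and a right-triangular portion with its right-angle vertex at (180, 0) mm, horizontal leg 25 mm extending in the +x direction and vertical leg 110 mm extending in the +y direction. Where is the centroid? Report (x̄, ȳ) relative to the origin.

Part | A | x̄ᵢ | ȳᵢ | A·x̄ᵢ | A·ȳᵢ
rectangular portion | 19800.00 | 90.00 | 55.00 | 1782000.00 | 1089000.00
triangular portion | 1375.00 | 188.33 | 36.67 | 258958.33 | 50416.67
Σ | 21175.00 |  |  | 2040958.33 | 1139416.67
x̄ = 2040958.33 / 21175.00 = 96.39 mm
ȳ = 1139416.67 / 21175.00 = 53.81 mm

x̄ = 96.39 mm, ȳ = 53.81 mm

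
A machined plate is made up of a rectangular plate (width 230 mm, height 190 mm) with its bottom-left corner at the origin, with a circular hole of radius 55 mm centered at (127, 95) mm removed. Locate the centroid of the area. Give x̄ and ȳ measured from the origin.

x̄ = 111.67 mm, ȳ = 95.00 mm

plate: A = 230 × 190 = 43700.00, centroid at (115.00, 95.00).
hole: A = −π·55² = -9503.32, centroid at (127.00, 95.00).
ΣA = 34196.68 mm², ΣAx̄ = 3818578.64 mm³, ΣAȳ = 3248684.81 mm³.
x̄ = 3818578.64/34196.68 = 111.67 mm; ȳ = 3248684.81/34196.68 = 95.00 mm.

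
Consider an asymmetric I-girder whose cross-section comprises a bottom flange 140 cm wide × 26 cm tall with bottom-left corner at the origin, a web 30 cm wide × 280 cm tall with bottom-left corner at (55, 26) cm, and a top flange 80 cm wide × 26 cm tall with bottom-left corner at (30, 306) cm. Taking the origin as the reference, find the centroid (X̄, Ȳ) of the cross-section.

X̄ = 70.00 cm, Ȳ = 149.10 cm

bottom flange: A = 140 × 26 = 3640.00, centroid at (70.00, 13.00).
web: A = 30 × 280 = 8400.00, centroid at (70.00, 166.00).
top flange: A = 80 × 26 = 2080.00, centroid at (70.00, 319.00).
ΣA = 14120.00 cm², ΣAX̄ = 988400.00 cm³, ΣAȲ = 2105240.00 cm³.
X̄ = 988400.00/14120.00 = 70.00 cm; Ȳ = 2105240.00/14120.00 = 149.10 cm.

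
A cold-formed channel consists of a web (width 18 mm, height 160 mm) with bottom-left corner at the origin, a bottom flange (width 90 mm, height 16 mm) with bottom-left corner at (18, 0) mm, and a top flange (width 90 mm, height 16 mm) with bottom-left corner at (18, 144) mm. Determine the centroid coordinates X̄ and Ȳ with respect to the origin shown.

X̄ = 36.00 mm, Ȳ = 80.00 mm

web: A = 18 × 160 = 2880.00, centroid at (9.00, 80.00).
bottom flange: A = 90 × 16 = 1440.00, centroid at (63.00, 8.00).
top flange: A = 90 × 16 = 1440.00, centroid at (63.00, 152.00).
ΣA = 5760.00 mm²
ΣAX̄ = (2880.00)(9.00) + (1440.00)(63.00) + (1440.00)(63.00) = 207360.00 mm³
ΣAȲ = (2880.00)(80.00) + (1440.00)(8.00) + (1440.00)(152.00) = 460800.00 mm³
X̄ = 207360.00 / 5760.00 = 36.00 mm
Ȳ = 460800.00 / 5760.00 = 80.00 mm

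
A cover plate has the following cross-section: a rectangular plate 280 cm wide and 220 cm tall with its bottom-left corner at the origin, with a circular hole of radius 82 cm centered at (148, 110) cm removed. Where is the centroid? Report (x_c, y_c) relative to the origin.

Part | A | x̄ᵢ | ȳᵢ | A·x̄ᵢ | A·ȳᵢ
plate | 61600.00 | 140.00 | 110.00 | 8624000.00 | 6776000.00
hole | -21124.07 | 148.00 | 110.00 | -3126362.21 | -2323647.59
Σ | 40475.93 |  |  | 5497637.79 | 4452352.41
x_c = 5497637.79 / 40475.93 = 135.82 cm
y_c = 4452352.41 / 40475.93 = 110.00 cm

x_c = 135.82 cm, y_c = 110.00 cm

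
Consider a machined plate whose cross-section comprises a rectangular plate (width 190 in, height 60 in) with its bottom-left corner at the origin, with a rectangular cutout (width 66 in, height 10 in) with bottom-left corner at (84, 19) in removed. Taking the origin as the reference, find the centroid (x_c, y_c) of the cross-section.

x_c = 93.65 in, y_c = 30.37 in

Part | A | x̄ᵢ | ȳᵢ | A·x̄ᵢ | A·ȳᵢ
plate | 11400.00 | 95.00 | 30.00 | 1083000.00 | 342000.00
hole | -660.00 | 117.00 | 24.00 | -77220.00 | -15840.00
Σ | 10740.00 |  |  | 1005780.00 | 326160.00
x_c = 1005780.00 / 10740.00 = 93.65 in
y_c = 326160.00 / 10740.00 = 30.37 in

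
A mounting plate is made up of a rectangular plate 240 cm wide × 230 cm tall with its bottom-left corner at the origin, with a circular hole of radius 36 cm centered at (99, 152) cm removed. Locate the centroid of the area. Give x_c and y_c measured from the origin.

plate: A = 240 × 230 = 55200.00, centroid at (120.00, 115.00).
hole: A = −π·36² = -4071.50, centroid at (99.00, 152.00).
ΣA = 51128.50 cm²
ΣAx_c = (55200.00)(120.00) + (-4071.50)(99.00) = 6220921.10 cm³
ΣAy_c = (55200.00)(115.00) + (-4071.50)(152.00) = 5729131.38 cm³
x_c = 6220921.10 / 51128.50 = 121.67 cm
y_c = 5729131.38 / 51128.50 = 112.05 cm

x_c = 121.67 cm, y_c = 112.05 cm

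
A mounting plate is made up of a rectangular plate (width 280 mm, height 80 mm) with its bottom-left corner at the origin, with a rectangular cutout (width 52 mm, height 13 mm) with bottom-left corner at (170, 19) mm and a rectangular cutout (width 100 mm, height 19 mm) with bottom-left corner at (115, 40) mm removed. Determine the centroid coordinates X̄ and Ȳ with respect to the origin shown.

X̄ = 135.69 mm, Ȳ = 39.58 mm

plate: A = 280 × 80 = 22400.00, centroid at (140.00, 40.00).
hole 1: A = −(52 × 13) = -676.00, centroid at (196.00, 25.50).
hole 2: A = −(100 × 19) = -1900.00, centroid at (165.00, 49.50).
ΣA = 19824.00 mm², ΣAX̄ = 2690004.00 mm³, ΣAȲ = 784712.00 mm³.
X̄ = 2690004.00/19824.00 = 135.69 mm; Ȳ = 784712.00/19824.00 = 39.58 mm.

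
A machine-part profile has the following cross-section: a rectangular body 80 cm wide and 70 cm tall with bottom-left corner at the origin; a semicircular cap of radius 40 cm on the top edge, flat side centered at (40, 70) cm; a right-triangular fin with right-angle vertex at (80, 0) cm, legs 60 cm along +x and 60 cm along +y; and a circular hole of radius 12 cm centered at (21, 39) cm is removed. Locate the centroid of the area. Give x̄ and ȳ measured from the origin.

x̄ = 52.32 cm, ȳ = 45.76 cm

rectangular body: A = 80 × 70 = 5600.00, centroid at (40.00, 35.00).
semicircular top: A = ½π·40² = 2513.27, centroid at (40.00, 86.98).
triangular fin: A = ½·60·60 = 1800.00, centroid at (100.00, 20.00).
hole: A = −π·12² = -452.39, centroid at (21.00, 39.00).
ΣA = 9460.88 cm²
ΣAx̄ = (5600.00)(40.00) + (2513.27)(40.00) + (1800.00)(100.00) + (-452.39)(21.00) = 495030.79 cm³
ΣAȳ = (5600.00)(35.00) + (2513.27)(86.98) + (1800.00)(20.00) + (-452.39)(39.00) = 432952.67 cm³
x̄ = 495030.79 / 9460.88 = 52.32 cm
ȳ = 432952.67 / 9460.88 = 45.76 cm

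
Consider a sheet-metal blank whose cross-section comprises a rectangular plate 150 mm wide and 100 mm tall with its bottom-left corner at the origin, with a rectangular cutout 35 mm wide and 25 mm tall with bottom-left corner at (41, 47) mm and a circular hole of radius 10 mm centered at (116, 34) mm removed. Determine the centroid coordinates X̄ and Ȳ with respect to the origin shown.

Part | A | x̄ᵢ | ȳᵢ | A·x̄ᵢ | A·ȳᵢ
plate | 15000.00 | 75.00 | 50.00 | 1125000.00 | 750000.00
hole 1 | -875.00 | 58.50 | 59.50 | -51187.50 | -52062.50
hole 2 | -314.16 | 116.00 | 34.00 | -36442.47 | -10681.42
Σ | 13810.84 |  |  | 1037370.03 | 687256.08
X̄ = 1037370.03 / 13810.84 = 75.11 mm
Ȳ = 687256.08 / 13810.84 = 49.76 mm

X̄ = 75.11 mm, Ȳ = 49.76 mm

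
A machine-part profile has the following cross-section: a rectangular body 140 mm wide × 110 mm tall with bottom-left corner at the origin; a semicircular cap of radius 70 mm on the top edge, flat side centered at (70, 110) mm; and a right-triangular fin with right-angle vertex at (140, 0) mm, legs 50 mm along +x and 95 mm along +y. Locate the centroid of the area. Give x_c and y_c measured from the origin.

rectangular body: A = 140 × 110 = 15400.00, centroid at (70.00, 55.00).
semicircular top: A = ½π·70² = 7696.90, centroid at (70.00, 139.71).
triangular fin: A = ½·50·95 = 2375.00, centroid at (156.67, 31.67).
ΣA = 25471.90 mm²
ΣAx_c = (15400.00)(70.00) + (7696.90)(70.00) + (2375.00)(156.67) = 1988866.47 mm³
ΣAy_c = (15400.00)(55.00) + (7696.90)(139.71) + (2375.00)(31.67) = 1997534.22 mm³
x_c = 1988866.47 / 25471.90 = 78.08 mm
y_c = 1997534.22 / 25471.90 = 78.42 mm

x_c = 78.08 mm, y_c = 78.42 mm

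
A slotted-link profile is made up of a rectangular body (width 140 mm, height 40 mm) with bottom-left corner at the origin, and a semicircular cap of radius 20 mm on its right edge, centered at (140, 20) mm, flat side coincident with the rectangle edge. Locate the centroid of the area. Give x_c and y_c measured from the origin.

Part | A | x̄ᵢ | ȳᵢ | A·x̄ᵢ | A·ȳᵢ
rectangular body | 5600.00 | 70.00 | 20.00 | 392000.00 | 112000.00
semicircular end | 628.32 | 148.49 | 20.00 | 93297.93 | 12566.37
Σ | 6228.32 |  |  | 485297.93 | 124566.37
x_c = 485297.93 / 6228.32 = 77.92 mm
y_c = 124566.37 / 6228.32 = 20.00 mm

x_c = 77.92 mm, y_c = 20.00 mm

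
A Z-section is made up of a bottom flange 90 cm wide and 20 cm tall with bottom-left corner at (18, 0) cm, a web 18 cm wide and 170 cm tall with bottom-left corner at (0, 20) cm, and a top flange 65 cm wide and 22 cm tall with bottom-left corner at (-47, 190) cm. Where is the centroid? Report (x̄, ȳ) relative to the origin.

bottom flange: A = 90 × 20 = 1800.00, centroid at (63.00, 10.00).
web: A = 18 × 170 = 3060.00, centroid at (9.00, 105.00).
top flange: A = 65 × 22 = 1430.00, centroid at (-14.50, 201.00).
ΣA = 6290.00 cm², ΣAx̄ = 120205.00 cm³, ΣAȳ = 626730.00 cm³.
x̄ = 120205.00/6290.00 = 19.11 cm; ȳ = 626730.00/6290.00 = 99.64 cm.

x̄ = 19.11 cm, ȳ = 99.64 cm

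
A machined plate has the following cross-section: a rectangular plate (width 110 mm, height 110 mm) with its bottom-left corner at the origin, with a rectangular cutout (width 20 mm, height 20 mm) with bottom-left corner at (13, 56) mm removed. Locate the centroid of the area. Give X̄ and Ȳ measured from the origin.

plate: A = 110 × 110 = 12100.00, centroid at (55.00, 55.00).
hole: A = −(20 × 20) = -400.00, centroid at (23.00, 66.00).
ΣA = 11700.00 mm², ΣAX̄ = 656300.00 mm³, ΣAȲ = 639100.00 mm³.
X̄ = 656300.00/11700.00 = 56.09 mm; Ȳ = 639100.00/11700.00 = 54.62 mm.

X̄ = 56.09 mm, Ȳ = 54.62 mm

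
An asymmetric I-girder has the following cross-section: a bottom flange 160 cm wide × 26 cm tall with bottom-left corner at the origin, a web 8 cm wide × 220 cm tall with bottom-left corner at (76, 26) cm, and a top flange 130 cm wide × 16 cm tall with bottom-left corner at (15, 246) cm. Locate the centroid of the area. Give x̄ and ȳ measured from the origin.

bottom flange: A = 160 × 26 = 4160.00, centroid at (80.00, 13.00).
web: A = 8 × 220 = 1760.00, centroid at (80.00, 136.00).
top flange: A = 130 × 16 = 2080.00, centroid at (80.00, 254.00).
ΣA = 8000.00 cm², ΣAx̄ = 640000.00 cm³, ΣAȳ = 821760.00 cm³.
x̄ = 640000.00/8000.00 = 80.00 cm; ȳ = 821760.00/8000.00 = 102.72 cm.

x̄ = 80.00 cm, ȳ = 102.72 cm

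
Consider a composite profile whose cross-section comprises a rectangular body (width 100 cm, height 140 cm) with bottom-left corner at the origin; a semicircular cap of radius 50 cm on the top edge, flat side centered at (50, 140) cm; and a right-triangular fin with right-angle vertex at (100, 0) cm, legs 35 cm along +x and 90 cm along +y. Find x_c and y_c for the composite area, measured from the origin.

x_c = 54.98 cm, y_c = 85.14 cm

rectangular body: A = 100 × 140 = 14000.00, centroid at (50.00, 70.00).
semicircular top: A = ½π·50² = 3926.99, centroid at (50.00, 161.22).
triangular fin: A = ½·35·90 = 1575.00, centroid at (111.67, 30.00).
ΣA = 19501.99 cm²
ΣAx_c = (14000.00)(50.00) + (3926.99)(50.00) + (1575.00)(111.67) = 1072224.54 cm³
ΣAy_c = (14000.00)(70.00) + (3926.99)(161.22) + (1575.00)(30.00) = 1660362.05 cm³
x_c = 1072224.54 / 19501.99 = 54.98 cm
y_c = 1660362.05 / 19501.99 = 85.14 cm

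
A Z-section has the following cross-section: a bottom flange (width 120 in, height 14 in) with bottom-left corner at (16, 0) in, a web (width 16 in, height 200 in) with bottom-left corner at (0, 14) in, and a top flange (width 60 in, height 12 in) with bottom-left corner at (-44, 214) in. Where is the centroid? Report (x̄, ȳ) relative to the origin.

bottom flange: A = 120 × 14 = 1680.00, centroid at (76.00, 7.00).
web: A = 16 × 200 = 3200.00, centroid at (8.00, 114.00).
top flange: A = 60 × 12 = 720.00, centroid at (-14.00, 220.00).
ΣA = 5600.00 in²
ΣAx̄ = (1680.00)(76.00) + (3200.00)(8.00) + (720.00)(-14.00) = 143200.00 in³
ΣAȳ = (1680.00)(7.00) + (3200.00)(114.00) + (720.00)(220.00) = 534960.00 in³
x̄ = 143200.00 / 5600.00 = 25.57 in
ȳ = 534960.00 / 5600.00 = 95.53 in

x̄ = 25.57 in, ȳ = 95.53 in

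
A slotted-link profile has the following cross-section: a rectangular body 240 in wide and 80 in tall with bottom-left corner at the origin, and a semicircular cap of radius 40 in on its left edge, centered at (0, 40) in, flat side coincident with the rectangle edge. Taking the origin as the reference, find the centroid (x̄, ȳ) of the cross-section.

Part | A | x̄ᵢ | ȳᵢ | A·x̄ᵢ | A·ȳᵢ
rectangular body | 19200.00 | 120.00 | 40.00 | 2304000.00 | 768000.00
semicircular end | 2513.27 | -16.98 | 40.00 | -42666.67 | 100530.96
Σ | 21713.27 |  |  | 2261333.33 | 868530.96
x̄ = 2261333.33 / 21713.27 = 104.15 in
ȳ = 868530.96 / 21713.27 = 40.00 in

x̄ = 104.15 in, ȳ = 40.00 in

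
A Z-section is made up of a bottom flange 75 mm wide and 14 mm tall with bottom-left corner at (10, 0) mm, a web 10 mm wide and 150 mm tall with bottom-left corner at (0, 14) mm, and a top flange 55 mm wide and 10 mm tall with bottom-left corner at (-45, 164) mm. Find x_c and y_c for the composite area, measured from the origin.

x_c = 15.40 mm, y_c = 75.42 mm

bottom flange: A = 75 × 14 = 1050.00, centroid at (47.50, 7.00).
web: A = 10 × 150 = 1500.00, centroid at (5.00, 89.00).
top flange: A = 55 × 10 = 550.00, centroid at (-17.50, 169.00).
ΣA = 3100.00 mm²
ΣAx_c = (1050.00)(47.50) + (1500.00)(5.00) + (550.00)(-17.50) = 47750.00 mm³
ΣAy_c = (1050.00)(7.00) + (1500.00)(89.00) + (550.00)(169.00) = 233800.00 mm³
x_c = 47750.00 / 3100.00 = 15.40 mm
y_c = 233800.00 / 3100.00 = 75.42 mm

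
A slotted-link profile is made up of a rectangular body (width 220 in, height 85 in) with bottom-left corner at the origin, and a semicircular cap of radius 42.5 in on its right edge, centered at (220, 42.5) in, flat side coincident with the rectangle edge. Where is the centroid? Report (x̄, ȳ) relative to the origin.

rectangular body: A = 220 × 85 = 18700.00, centroid at (110.00, 42.50).
semicircular end: A = ½π·42.5² = 2837.25, centroid at (238.04, 42.50).
ΣA = 21537.25 in², ΣAx̄ = 2732372.27 in³, ΣAȳ = 915333.16 in³.
x̄ = 2732372.27/21537.25 = 126.87 in; ȳ = 915333.16/21537.25 = 42.50 in.

x̄ = 126.87 in, ȳ = 42.50 in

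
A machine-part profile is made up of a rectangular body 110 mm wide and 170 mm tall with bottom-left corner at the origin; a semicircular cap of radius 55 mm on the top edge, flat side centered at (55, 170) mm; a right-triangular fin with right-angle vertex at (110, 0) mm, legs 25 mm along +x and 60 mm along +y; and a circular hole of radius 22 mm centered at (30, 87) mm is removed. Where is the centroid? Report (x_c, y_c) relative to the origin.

x_c = 58.77 mm, y_c = 105.41 mm

rectangular body: A = 110 × 170 = 18700.00, centroid at (55.00, 85.00).
semicircular top: A = ½π·55² = 4751.66, centroid at (55.00, 193.34).
triangular fin: A = ½·25·60 = 750.00, centroid at (118.33, 20.00).
hole: A = −π·22² = -1520.53, centroid at (30.00, 87.00).
ΣA = 22681.13 mm²
ΣAx_c = (18700.00)(55.00) + (4751.66)(55.00) + (750.00)(118.33) + (-1520.53)(30.00) = 1332975.31 mm³
ΣAy_c = (18700.00)(85.00) + (4751.66)(193.34) + (750.00)(20.00) + (-1520.53)(87.00) = 2390912.49 mm³
x_c = 1332975.31 / 22681.13 = 58.77 mm
y_c = 2390912.49 / 22681.13 = 105.41 mm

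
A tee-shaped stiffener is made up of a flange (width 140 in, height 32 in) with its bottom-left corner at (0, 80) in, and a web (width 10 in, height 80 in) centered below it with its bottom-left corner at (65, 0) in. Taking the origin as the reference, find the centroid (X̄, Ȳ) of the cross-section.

web: A = 10 × 80 = 800.00, centroid at (70.00, 40.00).
flange: A = 140 × 32 = 4480.00, centroid at (70.00, 96.00).
ΣA = 5280.00 in²
ΣAX̄ = (800.00)(70.00) + (4480.00)(70.00) = 369600.00 in³
ΣAȲ = (800.00)(40.00) + (4480.00)(96.00) = 462080.00 in³
X̄ = 369600.00 / 5280.00 = 70.00 in
Ȳ = 462080.00 / 5280.00 = 87.52 in

X̄ = 70.00 in, Ȳ = 87.52 in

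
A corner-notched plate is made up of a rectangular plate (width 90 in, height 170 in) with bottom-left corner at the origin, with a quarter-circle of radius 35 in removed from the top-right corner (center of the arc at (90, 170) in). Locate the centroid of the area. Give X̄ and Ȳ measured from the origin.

plate: A = 90 × 170 = 15300.00, centroid at (45.00, 85.00).
removed quarter-circle: A = −¼π·35² = -962.11, centroid at (75.15, 155.15).
ΣA = 14337.89 in²
ΣAX̄ = (15300.00)(45.00) + (-962.11)(75.15) = 616201.52 in³
ΣAȲ = (15300.00)(85.00) + (-962.11)(155.15) = 1151232.50 in³
X̄ = 616201.52 / 14337.89 = 42.98 in
Ȳ = 1151232.50 / 14337.89 = 80.29 in

X̄ = 42.98 in, Ȳ = 80.29 in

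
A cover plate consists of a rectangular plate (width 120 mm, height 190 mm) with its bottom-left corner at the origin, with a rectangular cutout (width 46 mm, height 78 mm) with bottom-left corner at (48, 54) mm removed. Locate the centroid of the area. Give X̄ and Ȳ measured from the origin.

plate: A = 120 × 190 = 22800.00, centroid at (60.00, 95.00).
hole: A = −(46 × 78) = -3588.00, centroid at (71.00, 93.00).
ΣA = 19212.00 mm²
ΣAX̄ = (22800.00)(60.00) + (-3588.00)(71.00) = 1113252.00 mm³
ΣAȲ = (22800.00)(95.00) + (-3588.00)(93.00) = 1832316.00 mm³
X̄ = 1113252.00 / 19212.00 = 57.95 mm
Ȳ = 1832316.00 / 19212.00 = 95.37 mm

X̄ = 57.95 mm, Ȳ = 95.37 mm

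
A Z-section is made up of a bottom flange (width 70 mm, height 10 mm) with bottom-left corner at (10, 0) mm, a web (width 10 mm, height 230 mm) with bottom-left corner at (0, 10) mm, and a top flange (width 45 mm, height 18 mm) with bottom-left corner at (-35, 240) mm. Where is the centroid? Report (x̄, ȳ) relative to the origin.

x̄ = 8.63 mm, ȳ = 129.31 mm

bottom flange: A = 70 × 10 = 700.00, centroid at (45.00, 5.00).
web: A = 10 × 230 = 2300.00, centroid at (5.00, 125.00).
top flange: A = 45 × 18 = 810.00, centroid at (-12.50, 249.00).
ΣA = 3810.00 mm²
ΣAx̄ = (700.00)(45.00) + (2300.00)(5.00) + (810.00)(-12.50) = 32875.00 mm³
ΣAȳ = (700.00)(5.00) + (2300.00)(125.00) + (810.00)(249.00) = 492690.00 mm³
x̄ = 32875.00 / 3810.00 = 8.63 mm
ȳ = 492690.00 / 3810.00 = 129.31 mm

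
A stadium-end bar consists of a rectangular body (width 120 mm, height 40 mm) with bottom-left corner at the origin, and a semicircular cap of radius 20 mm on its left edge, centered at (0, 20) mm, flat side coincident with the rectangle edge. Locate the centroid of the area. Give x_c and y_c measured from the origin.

rectangular body: A = 120 × 40 = 4800.00, centroid at (60.00, 20.00).
semicircular end: A = ½π·20² = 628.32, centroid at (-8.49, 20.00).
ΣA = 5428.32 mm², ΣAx_c = 282666.67 mm³, ΣAy_c = 108566.37 mm³.
x_c = 282666.67/5428.32 = 52.07 mm; y_c = 108566.37/5428.32 = 20.00 mm.

x_c = 52.07 mm, y_c = 20.00 mm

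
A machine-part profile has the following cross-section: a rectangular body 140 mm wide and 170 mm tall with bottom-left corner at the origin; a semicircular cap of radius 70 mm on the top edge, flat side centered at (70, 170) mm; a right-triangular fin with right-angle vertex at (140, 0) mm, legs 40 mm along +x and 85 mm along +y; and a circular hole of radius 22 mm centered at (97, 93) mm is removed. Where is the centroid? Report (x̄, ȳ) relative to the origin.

x̄ = 73.18 mm, ȳ = 109.45 mm

rectangular body: A = 140 × 170 = 23800.00, centroid at (70.00, 85.00).
semicircular top: A = ½π·70² = 7696.90, centroid at (70.00, 199.71).
triangular fin: A = ½·40·85 = 1700.00, centroid at (153.33, 28.33).
hole: A = −π·22² = -1520.53, centroid at (97.00, 93.00).
ΣA = 31676.37 mm²
ΣAx̄ = (23800.00)(70.00) + (7696.90)(70.00) + (1700.00)(153.33) + (-1520.53)(97.00) = 2317958.31 mm³
ΣAȳ = (23800.00)(85.00) + (7696.90)(199.71) + (1700.00)(28.33) + (-1520.53)(93.00) = 3466897.31 mm³
x̄ = 2317958.31 / 31676.37 = 73.18 mm
ȳ = 3466897.31 / 31676.37 = 109.45 mm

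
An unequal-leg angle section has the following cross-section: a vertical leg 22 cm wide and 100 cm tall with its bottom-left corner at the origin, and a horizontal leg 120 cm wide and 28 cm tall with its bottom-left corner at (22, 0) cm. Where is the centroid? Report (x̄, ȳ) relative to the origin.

Part | A | x̄ᵢ | ȳᵢ | A·x̄ᵢ | A·ȳᵢ
vertical leg | 2200.00 | 11.00 | 50.00 | 24200.00 | 110000.00
horizontal leg | 3360.00 | 82.00 | 14.00 | 275520.00 | 47040.00
Σ | 5560.00 |  |  | 299720.00 | 157040.00
x̄ = 299720.00 / 5560.00 = 53.91 cm
ȳ = 157040.00 / 5560.00 = 28.24 cm

x̄ = 53.91 cm, ȳ = 28.24 cm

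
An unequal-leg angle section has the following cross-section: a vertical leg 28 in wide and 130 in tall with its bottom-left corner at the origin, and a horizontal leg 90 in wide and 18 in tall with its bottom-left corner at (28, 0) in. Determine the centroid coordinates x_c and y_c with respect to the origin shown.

vertical leg: A = 28 × 130 = 3640.00, centroid at (14.00, 65.00).
horizontal leg: A = 90 × 18 = 1620.00, centroid at (73.00, 9.00).
ΣA = 5260.00 in², ΣAx_c = 169220.00 in³, ΣAy_c = 251180.00 in³.
x_c = 169220.00/5260.00 = 32.17 in; y_c = 251180.00/5260.00 = 47.75 in.

x_c = 32.17 in, y_c = 47.75 in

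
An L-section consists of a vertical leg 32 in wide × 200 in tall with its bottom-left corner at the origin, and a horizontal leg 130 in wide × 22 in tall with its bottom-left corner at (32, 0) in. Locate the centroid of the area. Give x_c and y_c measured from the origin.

vertical leg: A = 32 × 200 = 6400.00, centroid at (16.00, 100.00).
horizontal leg: A = 130 × 22 = 2860.00, centroid at (97.00, 11.00).
ΣA = 9260.00 in²
ΣAx_c = (6400.00)(16.00) + (2860.00)(97.00) = 379820.00 in³
ΣAy_c = (6400.00)(100.00) + (2860.00)(11.00) = 671460.00 in³
x_c = 379820.00 / 9260.00 = 41.02 in
y_c = 671460.00 / 9260.00 = 72.51 in

x_c = 41.02 in, y_c = 72.51 in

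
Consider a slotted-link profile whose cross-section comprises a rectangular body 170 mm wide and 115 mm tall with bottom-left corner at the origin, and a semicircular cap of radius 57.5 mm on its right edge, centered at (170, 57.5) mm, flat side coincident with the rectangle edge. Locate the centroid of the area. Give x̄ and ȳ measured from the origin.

x̄ = 107.96 mm, ȳ = 57.50 mm

rectangular body: A = 170 × 115 = 19550.00, centroid at (85.00, 57.50).
semicircular end: A = ½π·57.5² = 5193.45, centroid at (194.40, 57.50).
ΣA = 24743.45 mm², ΣAx̄ = 2671375.29 mm³, ΣAȳ = 1422748.11 mm³.
x̄ = 2671375.29/24743.45 = 107.96 mm; ȳ = 1422748.11/24743.45 = 57.50 mm.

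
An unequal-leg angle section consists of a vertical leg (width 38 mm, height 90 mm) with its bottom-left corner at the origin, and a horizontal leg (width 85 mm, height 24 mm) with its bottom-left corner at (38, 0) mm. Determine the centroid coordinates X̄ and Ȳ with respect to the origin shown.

X̄ = 41.98 mm, Ȳ = 32.67 mm

vertical leg: A = 38 × 90 = 3420.00, centroid at (19.00, 45.00).
horizontal leg: A = 85 × 24 = 2040.00, centroid at (80.50, 12.00).
ΣA = 5460.00 mm², ΣAX̄ = 229200.00 mm³, ΣAȲ = 178380.00 mm³.
X̄ = 229200.00/5460.00 = 41.98 mm; Ȳ = 178380.00/5460.00 = 32.67 mm.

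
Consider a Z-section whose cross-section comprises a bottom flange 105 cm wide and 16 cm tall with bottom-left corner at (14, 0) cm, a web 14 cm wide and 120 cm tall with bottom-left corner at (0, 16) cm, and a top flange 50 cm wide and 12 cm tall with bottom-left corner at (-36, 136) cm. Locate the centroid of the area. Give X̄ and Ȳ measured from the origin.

bottom flange: A = 105 × 16 = 1680.00, centroid at (66.50, 8.00).
web: A = 14 × 120 = 1680.00, centroid at (7.00, 76.00).
top flange: A = 50 × 12 = 600.00, centroid at (-11.00, 142.00).
ΣA = 3960.00 cm²
ΣAX̄ = (1680.00)(66.50) + (1680.00)(7.00) + (600.00)(-11.00) = 116880.00 cm³
ΣAȲ = (1680.00)(8.00) + (1680.00)(76.00) + (600.00)(142.00) = 226320.00 cm³
X̄ = 116880.00 / 3960.00 = 29.52 cm
Ȳ = 226320.00 / 3960.00 = 57.15 cm

X̄ = 29.52 cm, Ȳ = 57.15 cm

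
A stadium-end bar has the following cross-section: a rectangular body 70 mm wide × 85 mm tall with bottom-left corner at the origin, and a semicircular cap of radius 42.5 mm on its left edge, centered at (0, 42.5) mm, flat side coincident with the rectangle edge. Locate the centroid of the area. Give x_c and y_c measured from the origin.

rectangular body: A = 70 × 85 = 5950.00, centroid at (35.00, 42.50).
semicircular end: A = ½π·42.5² = 2837.25, centroid at (-18.04, 42.50).
ΣA = 8787.25 mm²
ΣAx_c = (5950.00)(35.00) + (2837.25)(-18.04) = 157072.92 mm³
ΣAy_c = (5950.00)(42.50) + (2837.25)(42.50) = 373458.16 mm³
x_c = 157072.92 / 8787.25 = 17.88 mm
y_c = 373458.16 / 8787.25 = 42.50 mm

x_c = 17.88 mm, y_c = 42.50 mm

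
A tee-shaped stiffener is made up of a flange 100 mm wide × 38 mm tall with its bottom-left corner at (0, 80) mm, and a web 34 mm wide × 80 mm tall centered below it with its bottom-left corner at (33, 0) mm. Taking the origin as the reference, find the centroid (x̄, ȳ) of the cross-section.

x̄ = 50.00 mm, ȳ = 74.39 mm

web: A = 34 × 80 = 2720.00, centroid at (50.00, 40.00).
flange: A = 100 × 38 = 3800.00, centroid at (50.00, 99.00).
ΣA = 6520.00 mm²
ΣAx̄ = (2720.00)(50.00) + (3800.00)(50.00) = 326000.00 mm³
ΣAȳ = (2720.00)(40.00) + (3800.00)(99.00) = 485000.00 mm³
x̄ = 326000.00 / 6520.00 = 50.00 mm
ȳ = 485000.00 / 6520.00 = 74.39 mm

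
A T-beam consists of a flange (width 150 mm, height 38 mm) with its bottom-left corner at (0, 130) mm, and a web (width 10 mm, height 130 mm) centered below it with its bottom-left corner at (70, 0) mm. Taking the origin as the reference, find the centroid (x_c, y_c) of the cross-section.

web: A = 10 × 130 = 1300.00, centroid at (75.00, 65.00).
flange: A = 150 × 38 = 5700.00, centroid at (75.00, 149.00).
ΣA = 7000.00 mm²
ΣAx_c = (1300.00)(75.00) + (5700.00)(75.00) = 525000.00 mm³
ΣAy_c = (1300.00)(65.00) + (5700.00)(149.00) = 933800.00 mm³
x_c = 525000.00 / 7000.00 = 75.00 mm
y_c = 933800.00 / 7000.00 = 133.40 mm

x_c = 75.00 mm, y_c = 133.40 mm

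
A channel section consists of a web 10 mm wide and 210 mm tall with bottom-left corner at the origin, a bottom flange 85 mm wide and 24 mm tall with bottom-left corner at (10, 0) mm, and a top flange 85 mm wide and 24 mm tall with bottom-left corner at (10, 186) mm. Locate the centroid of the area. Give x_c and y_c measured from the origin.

web: A = 10 × 210 = 2100.00, centroid at (5.00, 105.00).
bottom flange: A = 85 × 24 = 2040.00, centroid at (52.50, 12.00).
top flange: A = 85 × 24 = 2040.00, centroid at (52.50, 198.00).
ΣA = 6180.00 mm², ΣAx_c = 224700.00 mm³, ΣAy_c = 648900.00 mm³.
x_c = 224700.00/6180.00 = 36.36 mm; y_c = 648900.00/6180.00 = 105.00 mm.

x_c = 36.36 mm, y_c = 105.00 mm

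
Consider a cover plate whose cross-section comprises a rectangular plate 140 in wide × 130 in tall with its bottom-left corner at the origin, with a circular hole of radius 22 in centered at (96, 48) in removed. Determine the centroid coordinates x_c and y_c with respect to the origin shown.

x_c = 67.63 in, y_c = 66.55 in

plate: A = 140 × 130 = 18200.00, centroid at (70.00, 65.00).
hole: A = −π·22² = -1520.53, centroid at (96.00, 48.00).
ΣA = 16679.47 in²
ΣAx_c = (18200.00)(70.00) + (-1520.53)(96.00) = 1128029.04 in³
ΣAy_c = (18200.00)(65.00) + (-1520.53)(48.00) = 1110014.52 in³
x_c = 1128029.04 / 16679.47 = 67.63 in
y_c = 1110014.52 / 16679.47 = 66.55 in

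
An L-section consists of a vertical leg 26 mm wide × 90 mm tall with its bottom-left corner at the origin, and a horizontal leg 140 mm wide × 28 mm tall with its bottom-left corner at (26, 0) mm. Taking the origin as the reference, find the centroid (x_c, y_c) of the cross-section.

x_c = 64.97 mm, y_c = 25.59 mm

vertical leg: A = 26 × 90 = 2340.00, centroid at (13.00, 45.00).
horizontal leg: A = 140 × 28 = 3920.00, centroid at (96.00, 14.00).
ΣA = 6260.00 mm²
ΣAx_c = (2340.00)(13.00) + (3920.00)(96.00) = 406740.00 mm³
ΣAy_c = (2340.00)(45.00) + (3920.00)(14.00) = 160180.00 mm³
x_c = 406740.00 / 6260.00 = 64.97 mm
y_c = 160180.00 / 6260.00 = 25.59 mm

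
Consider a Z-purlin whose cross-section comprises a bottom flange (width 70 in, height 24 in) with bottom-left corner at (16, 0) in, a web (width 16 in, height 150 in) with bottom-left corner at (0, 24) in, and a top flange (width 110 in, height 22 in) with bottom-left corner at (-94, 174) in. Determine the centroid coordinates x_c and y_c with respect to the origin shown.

x_c = 1.62 in, y_c = 108.53 in

bottom flange: A = 70 × 24 = 1680.00, centroid at (51.00, 12.00).
web: A = 16 × 150 = 2400.00, centroid at (8.00, 99.00).
top flange: A = 110 × 22 = 2420.00, centroid at (-39.00, 185.00).
ΣA = 6500.00 in²
ΣAx_c = (1680.00)(51.00) + (2400.00)(8.00) + (2420.00)(-39.00) = 10500.00 in³
ΣAy_c = (1680.00)(12.00) + (2400.00)(99.00) + (2420.00)(185.00) = 705460.00 in³
x_c = 10500.00 / 6500.00 = 1.62 in
y_c = 705460.00 / 6500.00 = 108.53 in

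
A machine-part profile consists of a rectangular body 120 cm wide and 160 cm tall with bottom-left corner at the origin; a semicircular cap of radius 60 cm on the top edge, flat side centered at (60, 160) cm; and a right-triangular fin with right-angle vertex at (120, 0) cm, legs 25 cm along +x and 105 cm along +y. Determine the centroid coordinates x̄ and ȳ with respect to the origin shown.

rectangular body: A = 120 × 160 = 19200.00, centroid at (60.00, 80.00).
semicircular top: A = ½π·60² = 5654.87, centroid at (60.00, 185.46).
triangular fin: A = ½·25·105 = 1312.50, centroid at (128.33, 35.00).
ΣA = 26167.37 cm²
ΣAx̄ = (19200.00)(60.00) + (5654.87)(60.00) + (1312.50)(128.33) = 1659729.51 cm³
ΣAȳ = (19200.00)(80.00) + (5654.87)(185.46) + (1312.50)(35.00) = 2630716.18 cm³
x̄ = 1659729.51 / 26167.37 = 63.43 cm
ȳ = 2630716.18 / 26167.37 = 100.53 cm

x̄ = 63.43 cm, ȳ = 100.53 cm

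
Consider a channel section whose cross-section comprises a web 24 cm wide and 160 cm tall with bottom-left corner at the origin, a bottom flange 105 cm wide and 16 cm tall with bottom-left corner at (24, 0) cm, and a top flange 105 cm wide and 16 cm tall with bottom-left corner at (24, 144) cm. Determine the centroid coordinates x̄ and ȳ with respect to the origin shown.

x̄ = 42.10 cm, ȳ = 80.00 cm

web: A = 24 × 160 = 3840.00, centroid at (12.00, 80.00).
bottom flange: A = 105 × 16 = 1680.00, centroid at (76.50, 8.00).
top flange: A = 105 × 16 = 1680.00, centroid at (76.50, 152.00).
ΣA = 7200.00 cm², ΣAx̄ = 303120.00 cm³, ΣAȳ = 576000.00 cm³.
x̄ = 303120.00/7200.00 = 42.10 cm; ȳ = 576000.00/7200.00 = 80.00 cm.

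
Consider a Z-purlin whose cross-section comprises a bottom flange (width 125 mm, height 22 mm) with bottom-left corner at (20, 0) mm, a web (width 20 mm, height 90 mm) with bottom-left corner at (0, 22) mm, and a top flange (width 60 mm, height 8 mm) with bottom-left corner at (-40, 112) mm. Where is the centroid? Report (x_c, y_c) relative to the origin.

x_c = 47.73 mm, y_c = 41.06 mm

Part | A | x̄ᵢ | ȳᵢ | A·x̄ᵢ | A·ȳᵢ
bottom flange | 2750.00 | 82.50 | 11.00 | 226875.00 | 30250.00
web | 1800.00 | 10.00 | 67.00 | 18000.00 | 120600.00
top flange | 480.00 | -10.00 | 116.00 | -4800.00 | 55680.00
Σ | 5030.00 |  |  | 240075.00 | 206530.00
x_c = 240075.00 / 5030.00 = 47.73 mm
y_c = 206530.00 / 5030.00 = 41.06 mm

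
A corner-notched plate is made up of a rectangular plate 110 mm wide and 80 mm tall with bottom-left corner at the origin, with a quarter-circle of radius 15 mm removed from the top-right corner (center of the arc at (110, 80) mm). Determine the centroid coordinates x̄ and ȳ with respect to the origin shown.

x̄ = 54.00 mm, ȳ = 39.31 mm

Part | A | x̄ᵢ | ȳᵢ | A·x̄ᵢ | A·ȳᵢ
plate | 8800.00 | 55.00 | 40.00 | 484000.00 | 352000.00
removed quarter-circle | -176.71 | 103.63 | 73.63 | -18313.60 | -13012.17
Σ | 8623.29 |  |  | 465686.40 | 338987.83
x̄ = 465686.40 / 8623.29 = 54.00 mm
ȳ = 338987.83 / 8623.29 = 39.31 mm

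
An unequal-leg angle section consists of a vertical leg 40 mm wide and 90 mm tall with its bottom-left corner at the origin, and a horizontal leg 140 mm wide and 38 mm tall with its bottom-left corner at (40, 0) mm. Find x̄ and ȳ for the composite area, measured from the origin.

vertical leg: A = 40 × 90 = 3600.00, centroid at (20.00, 45.00).
horizontal leg: A = 140 × 38 = 5320.00, centroid at (110.00, 19.00).
ΣA = 8920.00 mm², ΣAx̄ = 657200.00 mm³, ΣAȳ = 263080.00 mm³.
x̄ = 657200.00/8920.00 = 73.68 mm; ȳ = 263080.00/8920.00 = 29.49 mm.

x̄ = 73.68 mm, ȳ = 29.49 mm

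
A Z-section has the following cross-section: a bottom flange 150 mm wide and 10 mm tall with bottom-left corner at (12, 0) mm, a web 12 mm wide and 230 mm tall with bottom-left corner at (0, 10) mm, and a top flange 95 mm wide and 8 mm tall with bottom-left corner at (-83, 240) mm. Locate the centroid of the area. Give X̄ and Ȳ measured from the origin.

bottom flange: A = 150 × 10 = 1500.00, centroid at (87.00, 5.00).
web: A = 12 × 230 = 2760.00, centroid at (6.00, 125.00).
top flange: A = 95 × 8 = 760.00, centroid at (-35.50, 244.00).
ΣA = 5020.00 mm²
ΣAX̄ = (1500.00)(87.00) + (2760.00)(6.00) + (760.00)(-35.50) = 120080.00 mm³
ΣAȲ = (1500.00)(5.00) + (2760.00)(125.00) + (760.00)(244.00) = 537940.00 mm³
X̄ = 120080.00 / 5020.00 = 23.92 mm
Ȳ = 537940.00 / 5020.00 = 107.16 mm

X̄ = 23.92 mm, Ȳ = 107.16 mm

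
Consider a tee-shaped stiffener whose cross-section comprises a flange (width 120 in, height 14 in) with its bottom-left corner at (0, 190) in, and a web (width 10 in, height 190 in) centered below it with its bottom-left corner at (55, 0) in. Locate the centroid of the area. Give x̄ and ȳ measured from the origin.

Part | A | x̄ᵢ | ȳᵢ | A·x̄ᵢ | A·ȳᵢ
web | 1900.00 | 60.00 | 95.00 | 114000.00 | 180500.00
flange | 1680.00 | 60.00 | 197.00 | 100800.00 | 330960.00
Σ | 3580.00 |  |  | 214800.00 | 511460.00
x̄ = 214800.00 / 3580.00 = 60.00 in
ȳ = 511460.00 / 3580.00 = 142.87 in

x̄ = 60.00 in, ȳ = 142.87 in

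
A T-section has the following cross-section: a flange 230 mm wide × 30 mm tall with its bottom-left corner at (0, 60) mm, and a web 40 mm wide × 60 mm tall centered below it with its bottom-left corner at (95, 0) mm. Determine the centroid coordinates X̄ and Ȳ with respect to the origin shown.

X̄ = 115.00 mm, Ȳ = 63.39 mm

web: A = 40 × 60 = 2400.00, centroid at (115.00, 30.00).
flange: A = 230 × 30 = 6900.00, centroid at (115.00, 75.00).
ΣA = 9300.00 mm², ΣAX̄ = 1069500.00 mm³, ΣAȲ = 589500.00 mm³.
X̄ = 1069500.00/9300.00 = 115.00 mm; Ȳ = 589500.00/9300.00 = 63.39 mm.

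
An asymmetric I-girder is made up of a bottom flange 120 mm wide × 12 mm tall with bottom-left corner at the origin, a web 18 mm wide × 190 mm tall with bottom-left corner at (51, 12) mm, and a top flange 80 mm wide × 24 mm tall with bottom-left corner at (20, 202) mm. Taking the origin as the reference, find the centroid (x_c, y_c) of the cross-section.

x_c = 60.00 mm, y_c = 115.85 mm

Part | A | x̄ᵢ | ȳᵢ | A·x̄ᵢ | A·ȳᵢ
bottom flange | 1440.00 | 60.00 | 6.00 | 86400.00 | 8640.00
web | 3420.00 | 60.00 | 107.00 | 205200.00 | 365940.00
top flange | 1920.00 | 60.00 | 214.00 | 115200.00 | 410880.00
Σ | 6780.00 |  |  | 406800.00 | 785460.00
x_c = 406800.00 / 6780.00 = 60.00 mm
y_c = 785460.00 / 6780.00 = 115.85 mm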